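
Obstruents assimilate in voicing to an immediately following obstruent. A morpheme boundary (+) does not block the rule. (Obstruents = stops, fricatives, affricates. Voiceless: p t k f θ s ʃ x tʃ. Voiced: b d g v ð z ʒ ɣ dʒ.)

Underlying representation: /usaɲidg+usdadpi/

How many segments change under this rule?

/s/ before /d/ (voiced) → [z]
/d/ before /p/ (voiceless) → [t]
2 segments change.

2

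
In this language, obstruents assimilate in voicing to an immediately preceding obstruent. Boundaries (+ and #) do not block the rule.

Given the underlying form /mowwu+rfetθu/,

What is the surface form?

[mowwu+rfetθu]

no segment meets the rule's conditions; no change.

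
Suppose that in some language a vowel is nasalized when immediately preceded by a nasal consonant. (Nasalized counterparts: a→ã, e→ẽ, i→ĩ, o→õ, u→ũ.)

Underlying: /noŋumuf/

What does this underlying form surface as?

/o/ after nasal /n/ → [õ]
/u/ after nasal /ŋ/ → [ũ]
/u/ after nasal /m/ → [ũ]

[nõŋũmũf]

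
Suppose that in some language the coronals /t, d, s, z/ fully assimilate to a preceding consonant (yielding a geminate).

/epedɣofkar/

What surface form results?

no segment meets the rule's conditions; no change.

[epedɣofkar]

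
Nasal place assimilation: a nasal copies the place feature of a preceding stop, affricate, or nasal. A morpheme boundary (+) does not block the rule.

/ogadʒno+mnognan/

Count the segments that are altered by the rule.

3

/n/ after /dʒ/ (palatal) → [ɲ]
/n/ after /m/ (labial) → [m]
/n/ after /g/ (velar) → [ŋ]
3 segments change.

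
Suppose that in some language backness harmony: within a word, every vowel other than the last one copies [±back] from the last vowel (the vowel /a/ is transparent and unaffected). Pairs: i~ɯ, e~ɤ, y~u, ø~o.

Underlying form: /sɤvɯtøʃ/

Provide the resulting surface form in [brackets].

[sevitøʃ]

/ɤ/ harmonizes with /ø/ ([-back]) → [e]
/ɯ/ harmonizes with /ø/ ([-back]) → [i]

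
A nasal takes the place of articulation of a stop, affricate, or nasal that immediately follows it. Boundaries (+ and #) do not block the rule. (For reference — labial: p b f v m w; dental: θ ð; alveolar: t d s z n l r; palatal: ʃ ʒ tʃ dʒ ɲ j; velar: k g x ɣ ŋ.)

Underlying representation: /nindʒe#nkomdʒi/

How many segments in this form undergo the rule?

3

/n/ before /dʒ/ (palatal) → [ɲ]
/n/ before /k/ (velar) → [ŋ]
/m/ before /dʒ/ (palatal) → [ɲ]
3 segments change.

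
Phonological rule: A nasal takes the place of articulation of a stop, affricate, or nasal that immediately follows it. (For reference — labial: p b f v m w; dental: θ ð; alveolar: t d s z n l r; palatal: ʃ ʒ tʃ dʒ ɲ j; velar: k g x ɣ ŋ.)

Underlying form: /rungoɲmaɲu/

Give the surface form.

[ruŋgommaɲu]

/n/ before /g/ (velar) → [ŋ]
/ɲ/ before /m/ (labial) → [m]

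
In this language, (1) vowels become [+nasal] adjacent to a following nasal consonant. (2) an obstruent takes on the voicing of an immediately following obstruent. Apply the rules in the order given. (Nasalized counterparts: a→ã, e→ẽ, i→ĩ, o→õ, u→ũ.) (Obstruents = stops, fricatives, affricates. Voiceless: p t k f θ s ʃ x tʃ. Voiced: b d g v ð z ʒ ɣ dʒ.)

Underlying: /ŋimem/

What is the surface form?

[ŋĩmẽm]

Rule 1: /i/ before nasal /m/ → [ĩ]
Rule 1: /e/ before nasal /m/ → [ẽ]
After rule 1: ŋĩmẽm
Rule 2: no segment meets the rule's conditions; no change.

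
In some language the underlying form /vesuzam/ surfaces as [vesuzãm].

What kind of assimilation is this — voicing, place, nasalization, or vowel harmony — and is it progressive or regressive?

/a/→[ã].
Each target copies a feature from the following segment, so the direction is regressive.

nasalization, regressive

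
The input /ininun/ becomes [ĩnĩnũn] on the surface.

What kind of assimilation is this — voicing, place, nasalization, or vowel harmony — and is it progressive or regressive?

nasalization, regressive

/i/→[ĩ] /i/→[ĩ] /u/→[ũ].
Each target copies a feature from the following segment, so the direction is regressive.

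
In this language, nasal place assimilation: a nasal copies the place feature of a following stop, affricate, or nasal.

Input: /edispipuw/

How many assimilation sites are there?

0

No segment meets the rule's conditions.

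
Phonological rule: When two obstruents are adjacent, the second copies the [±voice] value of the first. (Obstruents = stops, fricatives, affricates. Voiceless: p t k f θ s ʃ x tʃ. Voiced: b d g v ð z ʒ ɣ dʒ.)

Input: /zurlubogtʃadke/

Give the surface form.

/tʃ/ after /g/ (voiced) → [dʒ]
/k/ after /d/ (voiced) → [g]

[zurlubogdʒadge]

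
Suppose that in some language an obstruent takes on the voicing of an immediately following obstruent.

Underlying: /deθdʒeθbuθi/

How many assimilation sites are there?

2

/θ/ before /dʒ/ (voiced) → [ð]
/θ/ before /b/ (voiced) → [ð]
2 segments change.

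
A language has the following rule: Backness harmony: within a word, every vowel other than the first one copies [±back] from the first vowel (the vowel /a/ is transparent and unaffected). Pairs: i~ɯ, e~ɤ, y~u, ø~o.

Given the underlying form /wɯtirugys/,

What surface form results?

[wɯtɯrugus]

/i/ harmonizes with /ɯ/ ([+back]) → [ɯ]
/y/ harmonizes with /ɯ/ ([+back]) → [u]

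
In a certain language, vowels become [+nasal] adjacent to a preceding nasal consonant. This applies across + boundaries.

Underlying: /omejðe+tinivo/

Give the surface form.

/e/ after nasal /m/ → [ẽ]
/i/ after nasal /n/ → [ĩ]

[omẽjðe+tinĩvo]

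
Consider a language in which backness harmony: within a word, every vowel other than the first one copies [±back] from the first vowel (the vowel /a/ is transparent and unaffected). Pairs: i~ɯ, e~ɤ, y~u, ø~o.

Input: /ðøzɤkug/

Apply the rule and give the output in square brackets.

/ɤ/ harmonizes with /ø/ ([-back]) → [e]
/u/ harmonizes with /ø/ ([-back]) → [y]

[ðøzekyg]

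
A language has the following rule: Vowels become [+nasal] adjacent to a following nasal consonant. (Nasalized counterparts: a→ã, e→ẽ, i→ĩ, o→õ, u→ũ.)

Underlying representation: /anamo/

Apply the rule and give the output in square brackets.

/a/ before nasal /n/ → [ã]
/a/ before nasal /m/ → [ã]

[ãnãmo]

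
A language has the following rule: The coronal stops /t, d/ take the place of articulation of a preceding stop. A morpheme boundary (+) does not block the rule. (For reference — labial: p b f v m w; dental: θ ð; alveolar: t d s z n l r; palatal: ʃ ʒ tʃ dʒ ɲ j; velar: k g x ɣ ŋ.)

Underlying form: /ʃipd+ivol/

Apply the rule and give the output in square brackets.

/d/ after /p/ (labial) → [b]

[ʃipb+ivol]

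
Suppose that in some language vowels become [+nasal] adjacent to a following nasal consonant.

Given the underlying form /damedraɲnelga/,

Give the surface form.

/a/ before nasal /m/ → [ã]
/a/ before nasal /ɲ/ → [ã]

[dãmedrãɲnelga]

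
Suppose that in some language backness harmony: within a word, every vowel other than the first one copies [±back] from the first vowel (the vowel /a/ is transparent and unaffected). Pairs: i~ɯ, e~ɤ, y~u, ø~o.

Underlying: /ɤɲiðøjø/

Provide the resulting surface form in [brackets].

[ɤɲɯðojo]

/i/ harmonizes with /ɤ/ ([+back]) → [ɯ]
/ø/ harmonizes with /ɤ/ ([+back]) → [o]
/ø/ harmonizes with /ɤ/ ([+back]) → [o]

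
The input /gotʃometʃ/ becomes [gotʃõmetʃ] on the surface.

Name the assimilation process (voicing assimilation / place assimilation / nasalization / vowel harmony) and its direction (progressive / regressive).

nasalization, regressive

/o/→[õ].
Each target copies a feature from the following segment, so the direction is regressive.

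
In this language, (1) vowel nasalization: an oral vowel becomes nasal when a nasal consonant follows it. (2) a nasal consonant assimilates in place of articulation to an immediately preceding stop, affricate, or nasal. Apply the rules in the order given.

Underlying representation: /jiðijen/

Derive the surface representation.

Rule 1: /e/ before nasal /n/ → [ẽ]
After rule 1: jiðijẽn
Rule 2: no segment meets the rule's conditions; no change.

[jiðijẽn]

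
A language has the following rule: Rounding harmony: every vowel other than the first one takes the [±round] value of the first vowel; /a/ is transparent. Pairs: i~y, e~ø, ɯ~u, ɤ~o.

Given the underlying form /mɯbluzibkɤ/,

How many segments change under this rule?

1

/u/ harmonizes with /ɯ/ ([-round]) → [ɯ]
1 segment changes.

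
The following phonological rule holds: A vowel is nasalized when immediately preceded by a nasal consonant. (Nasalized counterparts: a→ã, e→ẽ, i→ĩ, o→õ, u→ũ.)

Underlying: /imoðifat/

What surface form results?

/o/ after nasal /m/ → [õ]

[imõðifat]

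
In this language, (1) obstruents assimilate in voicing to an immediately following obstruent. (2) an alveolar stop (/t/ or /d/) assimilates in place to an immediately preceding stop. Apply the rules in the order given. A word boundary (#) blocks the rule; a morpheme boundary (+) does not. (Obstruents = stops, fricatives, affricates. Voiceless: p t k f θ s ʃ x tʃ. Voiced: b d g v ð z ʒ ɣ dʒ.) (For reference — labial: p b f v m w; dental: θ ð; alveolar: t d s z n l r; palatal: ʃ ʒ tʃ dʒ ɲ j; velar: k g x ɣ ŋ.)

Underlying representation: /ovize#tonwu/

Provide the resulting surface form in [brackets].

Rule 1: no segment meets the rule's conditions; no change.
After rule 1: ovize#tonwu
Rule 2: no segment meets the rule's conditions; no change.

[ovize#tonwu]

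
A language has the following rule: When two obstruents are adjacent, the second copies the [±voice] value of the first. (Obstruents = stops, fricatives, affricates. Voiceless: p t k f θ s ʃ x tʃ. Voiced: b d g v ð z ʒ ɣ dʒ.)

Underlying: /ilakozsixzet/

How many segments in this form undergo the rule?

2

/s/ after /z/ (voiced) → [z]
/z/ after /x/ (voiceless) → [s]
2 segments change.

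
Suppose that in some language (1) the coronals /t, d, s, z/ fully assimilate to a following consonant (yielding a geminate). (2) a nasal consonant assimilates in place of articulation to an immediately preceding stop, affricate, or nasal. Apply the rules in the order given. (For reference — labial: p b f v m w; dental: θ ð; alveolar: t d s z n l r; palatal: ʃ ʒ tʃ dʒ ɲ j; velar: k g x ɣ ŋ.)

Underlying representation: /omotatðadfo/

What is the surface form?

[omotaððaffo]

Rule 1: /t/ before /ð/ → [ð] (total assimilation)
Rule 1: /d/ before /f/ → [f] (total assimilation)
After rule 1: omotaððaffo
Rule 2: no segment meets the rule's conditions; no change.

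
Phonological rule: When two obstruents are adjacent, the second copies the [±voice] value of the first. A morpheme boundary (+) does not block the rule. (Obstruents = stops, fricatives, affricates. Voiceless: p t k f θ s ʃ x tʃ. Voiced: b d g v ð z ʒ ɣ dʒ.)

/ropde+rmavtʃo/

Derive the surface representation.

/d/ after /p/ (voiceless) → [t]
/tʃ/ after /v/ (voiced) → [dʒ]

[ropte+rmavdʒo]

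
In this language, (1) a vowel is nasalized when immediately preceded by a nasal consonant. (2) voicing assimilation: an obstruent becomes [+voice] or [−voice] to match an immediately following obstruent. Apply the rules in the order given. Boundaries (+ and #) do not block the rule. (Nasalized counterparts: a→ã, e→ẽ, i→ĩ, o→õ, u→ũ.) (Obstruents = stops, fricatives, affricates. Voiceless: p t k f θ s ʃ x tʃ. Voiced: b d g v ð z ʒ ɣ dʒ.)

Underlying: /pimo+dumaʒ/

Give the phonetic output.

Rule 1: /o/ after nasal /m/ → [õ]
Rule 1: /a/ after nasal /m/ → [ã]
After rule 1: pimõ+dumãʒ
Rule 2: no segment meets the rule's conditions; no change.

[pimõ+dumãʒ]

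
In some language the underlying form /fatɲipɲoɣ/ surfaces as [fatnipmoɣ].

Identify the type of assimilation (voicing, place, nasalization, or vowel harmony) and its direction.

/ɲ/→[n] /ɲ/→[m].
Each target copies a feature from the preceding segment, so the direction is progressive.

place assimilation, progressive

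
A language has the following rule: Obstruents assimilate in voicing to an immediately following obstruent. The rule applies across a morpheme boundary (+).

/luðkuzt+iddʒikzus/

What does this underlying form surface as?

/ð/ before /k/ (voiceless) → [θ]
/z/ before /t/ (voiceless) → [s]
/k/ before /z/ (voiced) → [g]

[luθkust+iddʒigzus]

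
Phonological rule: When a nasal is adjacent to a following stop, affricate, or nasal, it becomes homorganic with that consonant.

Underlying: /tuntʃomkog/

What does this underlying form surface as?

[tuɲtʃoŋkog]

/n/ before /tʃ/ (palatal) → [ɲ]
/m/ before /k/ (velar) → [ŋ]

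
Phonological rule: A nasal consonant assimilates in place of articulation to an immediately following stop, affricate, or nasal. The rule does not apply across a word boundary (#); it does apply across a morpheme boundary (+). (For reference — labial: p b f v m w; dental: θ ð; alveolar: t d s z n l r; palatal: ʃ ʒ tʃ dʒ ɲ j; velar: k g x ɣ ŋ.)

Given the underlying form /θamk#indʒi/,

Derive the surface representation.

[θaŋk#iɲdʒi]

/m/ before /k/ (velar) → [ŋ]
/n/ before /dʒ/ (palatal) → [ɲ]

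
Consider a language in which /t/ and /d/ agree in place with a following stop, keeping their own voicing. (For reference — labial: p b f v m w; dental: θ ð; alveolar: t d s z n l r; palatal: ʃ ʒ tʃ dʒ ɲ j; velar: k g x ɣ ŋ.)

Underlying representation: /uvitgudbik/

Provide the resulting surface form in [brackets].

/t/ before /g/ (velar) → [k]
/d/ before /b/ (labial) → [b]

[uvikgubbik]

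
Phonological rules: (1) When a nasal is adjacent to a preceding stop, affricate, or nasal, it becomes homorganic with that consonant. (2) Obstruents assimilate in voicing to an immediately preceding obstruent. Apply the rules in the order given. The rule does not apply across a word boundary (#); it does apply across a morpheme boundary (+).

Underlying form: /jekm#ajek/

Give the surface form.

[jekŋ#ajek]

Rule 1: /m/ after /k/ (velar) → [ŋ]
After rule 1: jekŋ#ajek
Rule 2: no segment meets the rule's conditions; no change.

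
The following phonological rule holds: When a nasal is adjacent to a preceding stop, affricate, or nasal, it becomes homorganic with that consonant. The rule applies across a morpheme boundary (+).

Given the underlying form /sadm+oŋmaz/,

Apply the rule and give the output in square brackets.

/m/ after /d/ (alveolar) → [n]
/m/ after /ŋ/ (velar) → [ŋ]

[sadn+oŋŋaz]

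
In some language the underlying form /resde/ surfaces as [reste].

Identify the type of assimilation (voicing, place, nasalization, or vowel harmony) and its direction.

/d/→[t].
Each target copies a feature from the preceding segment, so the direction is progressive.

voicing assimilation, progressive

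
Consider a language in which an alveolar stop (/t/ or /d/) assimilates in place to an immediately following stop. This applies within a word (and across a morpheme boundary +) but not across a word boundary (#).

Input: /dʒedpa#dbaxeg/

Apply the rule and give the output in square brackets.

/d/ before /p/ (labial) → [b]
/d/ before /b/ (labial) → [b]

[dʒebpa#bbaxeg]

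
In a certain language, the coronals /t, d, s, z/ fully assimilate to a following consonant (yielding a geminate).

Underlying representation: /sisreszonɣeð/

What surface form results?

/s/ before /r/ → [r] (total assimilation)
/s/ before /z/ → [z] (total assimilation)

[sirrezzonɣeð]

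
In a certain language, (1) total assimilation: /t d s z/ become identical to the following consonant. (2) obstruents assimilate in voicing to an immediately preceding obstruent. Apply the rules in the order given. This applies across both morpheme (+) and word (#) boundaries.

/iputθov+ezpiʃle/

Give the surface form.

Rule 1: /t/ before /θ/ → [θ] (total assimilation)
Rule 1: /z/ before /p/ → [p] (total assimilation)
After rule 1: ipuθθov+eppiʃle
Rule 2: no segment meets the rule's conditions; no change.

[ipuθθov+eppiʃle]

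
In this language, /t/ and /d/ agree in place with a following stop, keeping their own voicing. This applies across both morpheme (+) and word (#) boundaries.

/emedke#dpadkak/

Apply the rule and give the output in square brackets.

/d/ before /k/ (velar) → [g]
/d/ before /p/ (labial) → [b]
/d/ before /k/ (velar) → [g]

[emegke#bpagkak]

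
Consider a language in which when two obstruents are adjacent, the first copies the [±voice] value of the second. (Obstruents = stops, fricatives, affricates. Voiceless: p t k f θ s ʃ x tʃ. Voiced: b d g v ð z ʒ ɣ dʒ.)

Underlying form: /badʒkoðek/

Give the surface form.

/dʒ/ before /k/ (voiceless) → [tʃ]

[batʃkoðek]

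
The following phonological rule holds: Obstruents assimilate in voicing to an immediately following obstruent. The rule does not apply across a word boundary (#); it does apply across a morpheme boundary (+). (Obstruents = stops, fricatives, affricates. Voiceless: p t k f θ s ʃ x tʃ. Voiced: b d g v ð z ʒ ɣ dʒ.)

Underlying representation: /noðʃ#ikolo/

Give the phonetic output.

/ð/ before /ʃ/ (voiceless) → [θ]

[noθʃ#ikolo]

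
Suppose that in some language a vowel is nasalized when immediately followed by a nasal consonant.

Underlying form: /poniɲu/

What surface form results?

/o/ before nasal /n/ → [õ]
/i/ before nasal /ɲ/ → [ĩ]

[põnĩɲu]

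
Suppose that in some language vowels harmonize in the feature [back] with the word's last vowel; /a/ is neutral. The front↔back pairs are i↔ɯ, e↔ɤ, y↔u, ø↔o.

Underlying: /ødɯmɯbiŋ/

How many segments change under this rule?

2

/ɯ/ harmonizes with /i/ ([-back]) → [i]
/ɯ/ harmonizes with /i/ ([-back]) → [i]
2 segments change.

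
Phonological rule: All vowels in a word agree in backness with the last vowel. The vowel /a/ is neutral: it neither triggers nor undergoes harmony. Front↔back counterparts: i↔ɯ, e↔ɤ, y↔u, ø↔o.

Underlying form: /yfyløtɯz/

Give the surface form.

[ufulotɯz]

/y/ harmonizes with /ɯ/ ([+back]) → [u]
/y/ harmonizes with /ɯ/ ([+back]) → [u]
/ø/ harmonizes with /ɯ/ ([+back]) → [o]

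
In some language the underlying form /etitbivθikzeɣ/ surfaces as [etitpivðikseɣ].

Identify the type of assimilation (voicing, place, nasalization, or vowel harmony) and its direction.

/b/→[p] /θ/→[ð] /z/→[s].
Each target copies a feature from the preceding segment, so the direction is progressive.

voicing assimilation, progressive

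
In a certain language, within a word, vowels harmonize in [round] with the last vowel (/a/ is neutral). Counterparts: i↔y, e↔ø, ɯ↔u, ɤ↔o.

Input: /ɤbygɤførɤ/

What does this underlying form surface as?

/y/ harmonizes with /ɤ/ ([-round]) → [i]
/ø/ harmonizes with /ɤ/ ([-round]) → [e]

[ɤbigɤferɤ]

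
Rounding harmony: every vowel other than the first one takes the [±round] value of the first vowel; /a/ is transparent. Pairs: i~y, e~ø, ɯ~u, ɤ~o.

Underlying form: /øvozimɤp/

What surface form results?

[øvozymop]

/i/ harmonizes with /ø/ ([+round]) → [y]
/ɤ/ harmonizes with /ø/ ([+round]) → [o]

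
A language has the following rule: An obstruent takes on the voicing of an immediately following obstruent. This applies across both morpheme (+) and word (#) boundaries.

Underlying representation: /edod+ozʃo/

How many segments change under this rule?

1

/z/ before /ʃ/ (voiceless) → [s]
1 segment changes.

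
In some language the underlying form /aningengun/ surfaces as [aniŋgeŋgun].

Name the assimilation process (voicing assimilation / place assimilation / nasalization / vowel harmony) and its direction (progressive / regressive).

/n/→[ŋ] /n/→[ŋ].
Each target copies a feature from the following segment, so the direction is regressive.

place assimilation, regressive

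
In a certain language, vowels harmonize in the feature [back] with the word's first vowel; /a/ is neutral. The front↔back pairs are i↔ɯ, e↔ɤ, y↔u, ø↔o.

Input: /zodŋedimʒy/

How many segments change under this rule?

/e/ harmonizes with /o/ ([+back]) → [ɤ]
/i/ harmonizes with /o/ ([+back]) → [ɯ]
/y/ harmonizes with /o/ ([+back]) → [u]
3 segments change.

3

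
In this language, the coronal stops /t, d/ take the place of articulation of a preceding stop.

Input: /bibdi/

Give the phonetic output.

[bibbi]

/d/ after /b/ (labial) → [b]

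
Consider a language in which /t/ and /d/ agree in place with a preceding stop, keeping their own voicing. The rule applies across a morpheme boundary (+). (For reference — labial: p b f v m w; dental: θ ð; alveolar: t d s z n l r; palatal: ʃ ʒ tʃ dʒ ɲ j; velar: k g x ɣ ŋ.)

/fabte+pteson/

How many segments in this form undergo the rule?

2

/t/ after /b/ (labial) → [p]
/t/ after /p/ (labial) → [p]
2 segments change.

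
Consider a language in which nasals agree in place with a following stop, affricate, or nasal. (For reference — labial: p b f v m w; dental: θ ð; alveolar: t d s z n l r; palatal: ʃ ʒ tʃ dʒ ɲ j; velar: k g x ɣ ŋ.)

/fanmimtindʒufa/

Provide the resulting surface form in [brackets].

/n/ before /m/ (labial) → [m]
/m/ before /t/ (alveolar) → [n]
/n/ before /dʒ/ (palatal) → [ɲ]

[fammintiɲdʒufa]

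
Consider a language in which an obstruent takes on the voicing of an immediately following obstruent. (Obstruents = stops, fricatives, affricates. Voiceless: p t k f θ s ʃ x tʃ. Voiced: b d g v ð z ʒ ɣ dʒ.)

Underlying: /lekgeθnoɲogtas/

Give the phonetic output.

[leggeθnoɲoktas]

/k/ before /g/ (voiced) → [g]
/g/ before /t/ (voiceless) → [k]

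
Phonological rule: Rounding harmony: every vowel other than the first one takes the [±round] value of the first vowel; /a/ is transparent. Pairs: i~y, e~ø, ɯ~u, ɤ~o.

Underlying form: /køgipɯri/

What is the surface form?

/i/ harmonizes with /ø/ ([+round]) → [y]
/ɯ/ harmonizes with /ø/ ([+round]) → [u]
/i/ harmonizes with /ø/ ([+round]) → [y]

[køgypury]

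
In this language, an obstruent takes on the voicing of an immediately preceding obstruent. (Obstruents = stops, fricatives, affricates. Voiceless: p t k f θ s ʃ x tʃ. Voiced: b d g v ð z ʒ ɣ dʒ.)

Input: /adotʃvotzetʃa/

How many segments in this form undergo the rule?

/v/ after /tʃ/ (voiceless) → [f]
/z/ after /t/ (voiceless) → [s]
2 segments change.

2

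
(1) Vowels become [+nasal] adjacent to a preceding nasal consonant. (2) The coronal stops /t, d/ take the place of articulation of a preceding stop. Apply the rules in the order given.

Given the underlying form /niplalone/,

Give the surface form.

Rule 1: /i/ after nasal /n/ → [ĩ]
Rule 1: /e/ after nasal /n/ → [ẽ]
After rule 1: nĩplalonẽ
Rule 2: no segment meets the rule's conditions; no change.

[nĩplalonẽ]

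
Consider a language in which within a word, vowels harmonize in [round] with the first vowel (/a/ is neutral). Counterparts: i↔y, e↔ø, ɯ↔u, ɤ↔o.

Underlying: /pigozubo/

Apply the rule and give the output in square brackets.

/o/ harmonizes with /i/ ([-round]) → [ɤ]
/u/ harmonizes with /i/ ([-round]) → [ɯ]
/o/ harmonizes with /i/ ([-round]) → [ɤ]

[pigɤzɯbɤ]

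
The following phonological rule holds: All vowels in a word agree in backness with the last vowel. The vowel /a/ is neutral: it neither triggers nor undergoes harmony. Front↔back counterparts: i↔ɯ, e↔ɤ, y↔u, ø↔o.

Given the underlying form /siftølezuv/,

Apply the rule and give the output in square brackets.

/i/ harmonizes with /u/ ([+back]) → [ɯ]
/ø/ harmonizes with /u/ ([+back]) → [o]
/e/ harmonizes with /u/ ([+back]) → [ɤ]

[sɯftolɤzuv]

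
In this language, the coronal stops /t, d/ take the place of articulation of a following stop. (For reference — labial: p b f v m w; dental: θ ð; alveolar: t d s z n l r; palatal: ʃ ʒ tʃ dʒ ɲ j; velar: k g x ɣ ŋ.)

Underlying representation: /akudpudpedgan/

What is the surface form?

[akubpubpeggan]

/d/ before /p/ (labial) → [b]
/d/ before /p/ (labial) → [b]
/d/ before /g/ (velar) → [g]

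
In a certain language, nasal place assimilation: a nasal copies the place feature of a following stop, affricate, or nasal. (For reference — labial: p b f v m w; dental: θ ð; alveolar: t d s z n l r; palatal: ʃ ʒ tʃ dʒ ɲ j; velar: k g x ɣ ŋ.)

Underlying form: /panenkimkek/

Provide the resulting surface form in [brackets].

/n/ before /k/ (velar) → [ŋ]
/m/ before /k/ (velar) → [ŋ]

[paneŋkiŋkek]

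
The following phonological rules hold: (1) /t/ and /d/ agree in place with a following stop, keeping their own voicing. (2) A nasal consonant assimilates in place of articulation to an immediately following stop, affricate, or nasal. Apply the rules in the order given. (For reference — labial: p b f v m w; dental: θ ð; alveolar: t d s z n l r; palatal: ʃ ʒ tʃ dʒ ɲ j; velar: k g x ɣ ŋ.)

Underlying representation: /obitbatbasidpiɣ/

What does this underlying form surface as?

Rule 1: /t/ before /b/ (labial) → [p]
Rule 1: /t/ before /b/ (labial) → [p]
Rule 1: /d/ before /p/ (labial) → [b]
After rule 1: obipbapbasibpiɣ
Rule 2: no segment meets the rule's conditions; no change.

[obipbapbasibpiɣ]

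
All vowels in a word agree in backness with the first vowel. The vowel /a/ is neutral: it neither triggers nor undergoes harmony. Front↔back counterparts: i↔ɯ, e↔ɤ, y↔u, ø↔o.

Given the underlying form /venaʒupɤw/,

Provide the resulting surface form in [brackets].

/u/ harmonizes with /e/ ([-back]) → [y]
/ɤ/ harmonizes with /e/ ([-back]) → [e]

[venaʒypew]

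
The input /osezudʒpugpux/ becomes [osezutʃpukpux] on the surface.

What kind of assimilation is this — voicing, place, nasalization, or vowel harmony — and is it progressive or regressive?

/dʒ/→[tʃ] /g/→[k].
Each target copies a feature from the following segment, so the direction is regressive.

voicing assimilation, regressive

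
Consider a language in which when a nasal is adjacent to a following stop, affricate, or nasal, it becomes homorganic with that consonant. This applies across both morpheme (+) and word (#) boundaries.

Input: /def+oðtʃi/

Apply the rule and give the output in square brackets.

[def+oðtʃi]

no segment meets the rule's conditions; no change.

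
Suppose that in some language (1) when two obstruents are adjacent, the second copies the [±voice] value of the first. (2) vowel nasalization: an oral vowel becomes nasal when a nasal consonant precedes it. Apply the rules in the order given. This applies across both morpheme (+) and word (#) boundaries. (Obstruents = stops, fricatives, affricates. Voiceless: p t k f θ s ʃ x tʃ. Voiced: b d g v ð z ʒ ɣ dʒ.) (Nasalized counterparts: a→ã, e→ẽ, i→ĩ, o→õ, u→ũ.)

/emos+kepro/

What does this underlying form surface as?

Rule 1: no segment meets the rule's conditions; no change.
After rule 1: emos+kepro
Rule 2: /o/ after nasal /m/ → [õ]

[emõs+kepro]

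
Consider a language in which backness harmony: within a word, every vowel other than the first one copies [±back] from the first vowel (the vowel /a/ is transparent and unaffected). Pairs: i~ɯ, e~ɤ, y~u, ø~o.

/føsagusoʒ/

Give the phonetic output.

/u/ harmonizes with /ø/ ([-back]) → [y]
/o/ harmonizes with /ø/ ([-back]) → [ø]

[føsagysøʒ]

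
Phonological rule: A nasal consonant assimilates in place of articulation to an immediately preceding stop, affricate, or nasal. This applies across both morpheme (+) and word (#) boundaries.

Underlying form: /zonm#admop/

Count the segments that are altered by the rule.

2

/m/ after /n/ (alveolar) → [n]
/m/ after /d/ (alveolar) → [n]
2 segments change.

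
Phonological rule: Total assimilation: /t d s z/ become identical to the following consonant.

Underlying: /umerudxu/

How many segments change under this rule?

/d/ before /x/ → [x] (total assimilation)
1 segment changes.

1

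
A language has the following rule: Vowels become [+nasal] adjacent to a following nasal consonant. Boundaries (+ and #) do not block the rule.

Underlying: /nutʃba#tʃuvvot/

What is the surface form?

no segment meets the rule's conditions; no change.

[nutʃba#tʃuvvot]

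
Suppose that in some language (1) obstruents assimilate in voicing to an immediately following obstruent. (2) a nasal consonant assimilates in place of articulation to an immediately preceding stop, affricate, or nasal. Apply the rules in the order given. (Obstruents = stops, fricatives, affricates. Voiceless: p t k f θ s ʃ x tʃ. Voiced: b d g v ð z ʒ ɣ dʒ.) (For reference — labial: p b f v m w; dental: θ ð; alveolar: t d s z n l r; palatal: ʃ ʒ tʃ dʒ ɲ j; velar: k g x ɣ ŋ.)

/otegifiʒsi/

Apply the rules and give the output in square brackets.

[otegifiʃsi]

Rule 1: /ʒ/ before /s/ (voiceless) → [ʃ]
After rule 1: otegifiʃsi
Rule 2: no segment meets the rule's conditions; no change.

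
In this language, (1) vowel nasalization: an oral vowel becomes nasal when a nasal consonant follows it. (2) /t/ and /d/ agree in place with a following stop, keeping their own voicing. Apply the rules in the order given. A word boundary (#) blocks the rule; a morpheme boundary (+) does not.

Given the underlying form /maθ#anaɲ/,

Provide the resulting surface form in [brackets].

Rule 1: /a/ before nasal /n/ → [ã]
Rule 1: /a/ before nasal /ɲ/ → [ã]
After rule 1: maθ#ãnãɲ
Rule 2: no segment meets the rule's conditions; no change.

[maθ#ãnãɲ]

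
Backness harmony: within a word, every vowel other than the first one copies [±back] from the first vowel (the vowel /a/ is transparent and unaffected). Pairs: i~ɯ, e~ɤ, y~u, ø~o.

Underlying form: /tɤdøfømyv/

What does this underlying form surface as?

/ø/ harmonizes with /ɤ/ ([+back]) → [o]
/ø/ harmonizes with /ɤ/ ([+back]) → [o]
/y/ harmonizes with /ɤ/ ([+back]) → [u]

[tɤdofomuv]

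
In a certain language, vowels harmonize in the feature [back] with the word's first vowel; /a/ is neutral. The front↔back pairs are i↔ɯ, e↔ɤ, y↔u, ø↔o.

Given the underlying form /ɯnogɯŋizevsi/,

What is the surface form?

/i/ harmonizes with /ɯ/ ([+back]) → [ɯ]
/e/ harmonizes with /ɯ/ ([+back]) → [ɤ]
/i/ harmonizes with /ɯ/ ([+back]) → [ɯ]

[ɯnogɯŋɯzɤvsɯ]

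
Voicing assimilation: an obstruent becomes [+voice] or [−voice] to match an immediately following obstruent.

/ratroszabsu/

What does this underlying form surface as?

[ratrozzapsu]

/s/ before /z/ (voiced) → [z]
/b/ before /s/ (voiceless) → [p]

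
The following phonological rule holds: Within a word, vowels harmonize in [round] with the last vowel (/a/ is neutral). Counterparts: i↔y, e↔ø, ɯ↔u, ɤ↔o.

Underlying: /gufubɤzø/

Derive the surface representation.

/ɤ/ harmonizes with /ø/ ([+round]) → [o]

[gufubozø]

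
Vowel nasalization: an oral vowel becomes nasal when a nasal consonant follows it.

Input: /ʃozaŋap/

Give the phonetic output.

[ʃozãŋap]

/a/ before nasal /ŋ/ → [ã]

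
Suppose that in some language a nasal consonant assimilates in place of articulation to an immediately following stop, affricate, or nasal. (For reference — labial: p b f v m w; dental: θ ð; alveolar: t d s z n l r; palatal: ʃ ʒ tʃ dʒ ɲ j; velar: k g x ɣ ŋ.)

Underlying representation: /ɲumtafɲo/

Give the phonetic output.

/m/ before /t/ (alveolar) → [n]

[ɲuntafɲo]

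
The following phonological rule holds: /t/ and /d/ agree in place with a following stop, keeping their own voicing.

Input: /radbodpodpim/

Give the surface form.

[rabbobpobpim]

/d/ before /b/ (labial) → [b]
/d/ before /p/ (labial) → [b]
/d/ before /p/ (labial) → [b]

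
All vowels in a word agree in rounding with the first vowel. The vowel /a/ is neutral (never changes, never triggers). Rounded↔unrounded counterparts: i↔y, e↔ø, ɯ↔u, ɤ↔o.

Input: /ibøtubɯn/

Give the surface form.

[ibetɯbɯn]

/ø/ harmonizes with /i/ ([-round]) → [e]
/u/ harmonizes with /i/ ([-round]) → [ɯ]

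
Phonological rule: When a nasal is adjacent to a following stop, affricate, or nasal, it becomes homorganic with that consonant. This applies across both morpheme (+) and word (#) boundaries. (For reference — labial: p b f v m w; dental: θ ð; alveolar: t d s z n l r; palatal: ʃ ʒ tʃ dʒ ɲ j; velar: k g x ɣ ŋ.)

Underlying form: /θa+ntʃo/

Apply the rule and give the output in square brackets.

[θa+ɲtʃo]

/n/ before /tʃ/ (palatal) → [ɲ]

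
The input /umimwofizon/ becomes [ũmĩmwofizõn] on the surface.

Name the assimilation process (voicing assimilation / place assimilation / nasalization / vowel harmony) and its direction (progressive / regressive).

/u/→[ũ] /i/→[ĩ] /o/→[õ].
Each target copies a feature from the following segment, so the direction is regressive.

nasalization, regressive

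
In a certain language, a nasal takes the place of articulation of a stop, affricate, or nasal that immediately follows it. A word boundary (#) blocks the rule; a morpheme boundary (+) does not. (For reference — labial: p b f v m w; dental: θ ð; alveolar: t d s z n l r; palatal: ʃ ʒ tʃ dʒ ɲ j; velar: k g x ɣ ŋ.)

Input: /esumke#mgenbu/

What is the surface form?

[esuŋke#ŋgembu]

/m/ before /k/ (velar) → [ŋ]
/m/ before /g/ (velar) → [ŋ]
/n/ before /b/ (labial) → [m]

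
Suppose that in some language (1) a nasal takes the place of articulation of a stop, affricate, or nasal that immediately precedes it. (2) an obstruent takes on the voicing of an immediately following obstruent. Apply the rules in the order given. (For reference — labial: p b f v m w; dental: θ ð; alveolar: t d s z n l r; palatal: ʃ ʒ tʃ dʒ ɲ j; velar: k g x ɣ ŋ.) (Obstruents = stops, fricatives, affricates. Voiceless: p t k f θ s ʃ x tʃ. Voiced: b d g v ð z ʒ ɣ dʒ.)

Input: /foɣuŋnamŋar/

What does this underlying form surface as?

[foɣuŋŋammar]

Rule 1: /n/ after /ŋ/ (velar) → [ŋ]
Rule 1: /ŋ/ after /m/ (labial) → [m]
After rule 1: foɣuŋŋammar
Rule 2: no segment meets the rule's conditions; no change.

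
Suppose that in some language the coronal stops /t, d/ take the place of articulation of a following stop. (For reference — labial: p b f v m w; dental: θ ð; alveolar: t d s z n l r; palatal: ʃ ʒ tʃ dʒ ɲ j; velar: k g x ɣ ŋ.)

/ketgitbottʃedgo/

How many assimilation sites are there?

/t/ before /g/ (velar) → [k]
/t/ before /b/ (labial) → [p]
/d/ before /g/ (velar) → [g]
3 segments change.

3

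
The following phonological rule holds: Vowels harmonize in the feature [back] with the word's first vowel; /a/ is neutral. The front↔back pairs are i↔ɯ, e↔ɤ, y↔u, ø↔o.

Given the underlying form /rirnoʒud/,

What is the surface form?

[rirnøʒyd]

/o/ harmonizes with /i/ ([-back]) → [ø]
/u/ harmonizes with /i/ ([-back]) → [y]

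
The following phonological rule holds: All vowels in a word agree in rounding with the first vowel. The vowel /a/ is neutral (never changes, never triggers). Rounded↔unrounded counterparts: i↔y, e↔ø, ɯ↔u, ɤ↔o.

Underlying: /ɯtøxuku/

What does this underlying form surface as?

/ø/ harmonizes with /ɯ/ ([-round]) → [e]
/u/ harmonizes with /ɯ/ ([-round]) → [ɯ]
/u/ harmonizes with /ɯ/ ([-round]) → [ɯ]

[ɯtexɯkɯ]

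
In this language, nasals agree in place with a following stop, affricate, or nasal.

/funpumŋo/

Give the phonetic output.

/n/ before /p/ (labial) → [m]
/m/ before /ŋ/ (velar) → [ŋ]

[fumpuŋŋo]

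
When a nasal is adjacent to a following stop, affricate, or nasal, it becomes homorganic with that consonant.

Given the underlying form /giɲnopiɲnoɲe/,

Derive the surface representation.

/ɲ/ before /n/ (alveolar) → [n]
/ɲ/ before /n/ (alveolar) → [n]

[ginnopinnoɲe]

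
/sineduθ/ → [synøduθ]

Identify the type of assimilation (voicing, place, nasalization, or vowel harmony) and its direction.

/i/→[y] /e/→[ø].
Vowels agree with the last vowel, so the harmony is regressive.

vowel harmony, regressive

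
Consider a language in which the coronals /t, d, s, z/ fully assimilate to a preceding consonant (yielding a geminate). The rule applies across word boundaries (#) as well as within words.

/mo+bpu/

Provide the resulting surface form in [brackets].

no segment meets the rule's conditions; no change.

[mo+bpu]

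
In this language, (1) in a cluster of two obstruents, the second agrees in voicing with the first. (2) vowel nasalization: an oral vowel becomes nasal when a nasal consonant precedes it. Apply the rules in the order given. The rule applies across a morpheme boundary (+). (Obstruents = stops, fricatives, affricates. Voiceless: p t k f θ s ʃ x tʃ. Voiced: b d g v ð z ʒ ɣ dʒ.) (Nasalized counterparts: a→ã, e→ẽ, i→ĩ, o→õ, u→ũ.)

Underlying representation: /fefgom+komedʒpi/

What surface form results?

[fefkom+komẽdʒbi]

Rule 1: /g/ after /f/ (voiceless) → [k]
Rule 1: /p/ after /dʒ/ (voiced) → [b]
After rule 1: fefkom+komedʒbi
Rule 2: /e/ after nasal /m/ → [ẽ]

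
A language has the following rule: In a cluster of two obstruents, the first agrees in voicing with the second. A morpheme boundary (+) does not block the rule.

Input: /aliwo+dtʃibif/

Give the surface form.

[aliwo+ttʃibif]

/d/ before /tʃ/ (voiceless) → [t]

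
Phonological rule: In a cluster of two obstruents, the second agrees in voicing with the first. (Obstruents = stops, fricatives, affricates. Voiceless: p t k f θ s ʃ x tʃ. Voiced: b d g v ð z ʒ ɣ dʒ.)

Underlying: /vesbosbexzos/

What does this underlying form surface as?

/b/ after /s/ (voiceless) → [p]
/b/ after /s/ (voiceless) → [p]
/z/ after /x/ (voiceless) → [s]

[vespospexsos]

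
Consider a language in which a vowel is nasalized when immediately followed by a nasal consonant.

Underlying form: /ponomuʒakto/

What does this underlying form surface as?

/o/ before nasal /n/ → [õ]
/o/ before nasal /m/ → [õ]

[põnõmuʒakto]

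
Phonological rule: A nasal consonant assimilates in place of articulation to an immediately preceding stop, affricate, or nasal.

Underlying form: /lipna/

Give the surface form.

/n/ after /p/ (labial) → [m]

[lipma]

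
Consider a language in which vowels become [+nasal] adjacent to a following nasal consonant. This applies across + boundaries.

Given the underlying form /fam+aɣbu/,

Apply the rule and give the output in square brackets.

/a/ before nasal /m/ → [ã]

[fãm+aɣbu]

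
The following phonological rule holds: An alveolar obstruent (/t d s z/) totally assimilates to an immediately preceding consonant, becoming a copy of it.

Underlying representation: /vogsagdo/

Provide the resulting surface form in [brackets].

[voggaggo]

/s/ after /g/ → [g] (total assimilation)
/d/ after /g/ → [g] (total assimilation)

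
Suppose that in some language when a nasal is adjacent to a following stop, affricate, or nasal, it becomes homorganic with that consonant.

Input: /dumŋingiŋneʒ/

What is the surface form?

/m/ before /ŋ/ (velar) → [ŋ]
/n/ before /g/ (velar) → [ŋ]
/ŋ/ before /n/ (alveolar) → [n]

[duŋŋiŋginneʒ]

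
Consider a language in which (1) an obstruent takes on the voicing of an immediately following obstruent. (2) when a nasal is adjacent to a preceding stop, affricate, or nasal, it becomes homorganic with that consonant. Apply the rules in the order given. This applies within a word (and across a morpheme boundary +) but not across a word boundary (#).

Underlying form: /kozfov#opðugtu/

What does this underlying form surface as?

Rule 1: /z/ before /f/ (voiceless) → [s]
Rule 1: /p/ before /ð/ (voiced) → [b]
Rule 1: /g/ before /t/ (voiceless) → [k]
After rule 1: kosfov#obðuktu
Rule 2: no segment meets the rule's conditions; no change.

[kosfov#obðuktu]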